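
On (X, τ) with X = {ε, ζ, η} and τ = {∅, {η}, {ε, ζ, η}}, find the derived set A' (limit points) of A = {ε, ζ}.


A' = {ε, ζ}

For each x ∈ X, list the open sets U ∈ τ with x ∈ U, then check whether U ∩ (A ∖ {x}) ≠ ∅ for every such U.
  x = ε: opens ∋ x are {ε, ζ, η}; each meets A ∖ {ε}, so x IS a limit point.
  x = ζ: opens ∋ x are {ε, ζ, η}; each meets A ∖ {ζ}, so x IS a limit point.
  x = η: open {η} ∋ x has {η} ∩ (A ∖ {η}) = ∅, so x is NOT a limit point.
Collecting: A' = {ε, ζ}.


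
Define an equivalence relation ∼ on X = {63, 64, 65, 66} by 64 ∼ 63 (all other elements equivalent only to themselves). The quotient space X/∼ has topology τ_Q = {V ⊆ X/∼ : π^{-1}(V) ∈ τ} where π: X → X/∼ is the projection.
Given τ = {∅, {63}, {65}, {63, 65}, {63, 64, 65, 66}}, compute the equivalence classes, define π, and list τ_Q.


X/∼ = {[63=64], [65], [66]}; |τ_Q| = 3.

Equivalence classes: [63=64], [65], [66].
Quotient map π: X → X/∼ sends 63 ↦ [63=64], 64 ↦ [63=64], 65 ↦ [65], 66 ↦ [66].
For each subset V ⊆ X/∼, compute π^{-1}(V) ⊆ X and check whether π^{-1}(V) ∈ τ. V is open in τ_Q iff π^{-1}(V) ∈ τ.
  V = {}: π^{-1}(V) = ∅ ∈ τ ✓.
  V = {[63=64]}: π^{-1}(V) = {63, 64} ∉ τ ✗.
  V = {[65]}: π^{-1}(V) = {65} ∈ τ ✓.
  V = {[63=64], [65]}: π^{-1}(V) = {63, 64, 65} ∉ τ ✗.
  V = {[66]}: π^{-1}(V) = {66} ∉ τ ✗.
  V = {[63=64], [66]}: π^{-1}(V) = {63, 64, 66} ∉ τ ✗.
  V = {[65], [66]}: π^{-1}(V) = {65, 66} ∉ τ ✗.
  V = {[63=64], [65], [66]}: π^{-1}(V) = {63, 64, 65, 66} ∈ τ ✓.
Open sets in the quotient: τ_Q = {{}, {[65]}, {[63=64], [65], [66]}} (3 elements).


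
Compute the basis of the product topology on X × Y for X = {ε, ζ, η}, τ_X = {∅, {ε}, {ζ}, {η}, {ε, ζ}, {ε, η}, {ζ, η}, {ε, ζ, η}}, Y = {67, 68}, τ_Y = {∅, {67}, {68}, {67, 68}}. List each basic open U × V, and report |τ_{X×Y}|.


Basis B = {∅ × ∅, {ε} × {67}, {ε} × {68}, {ζ} × {67}, {ζ} × {68}, {η} × {67}, {η} × {68}, {ε} × {67, 68}, {ε, ζ} × {67}, {ε, η} × {67}, {ε, ζ} × {68}, {ε, η} × {68}, {ζ} × {67, 68}, {ζ, η} × {67}, {ζ, η} × {68}, {η} × {67, 68}, {ε, ζ, η} × {67}, {ε, ζ, η} × {68}, {ε, ζ} × {67, 68}, {ε, η} × {67, 68}, {ζ, η} × {67, 68}, {ε, ζ, η} × {67, 68}}; |τ_{X×Y}| = 64.

Enumerate products U × V with U ∈ τ_X, V ∈ τ_Y (deduplicated):
  ∅ × ∅ = {} (∅)
  {ε} × {67} = {(ε,67)}
  {ε} × {68} = {(ε,68)}
  {ζ} × {67} = {(ζ,67)}
  {ζ} × {68} = {(ζ,68)}
  {η} × {67} = {(η,67)}
  {η} × {68} = {(η,68)}
  {ε} × {67, 68} = {(ε,67), (ε,68)}
  {ε, ζ} × {67} = {(ε,67), (ζ,67)}
  {ε, η} × {67} = {(ε,67), (η,67)}
  {ε, ζ} × {68} = {(ε,68), (ζ,68)}
  {ε, η} × {68} = {(ε,68), (η,68)}
  {ζ} × {67, 68} = {(ζ,67), (ζ,68)}
  {ζ, η} × {67} = {(ζ,67), (η,67)}
  {ζ, η} × {68} = {(ζ,68), (η,68)}
  {η} × {67, 68} = {(η,67), (η,68)}
  {ε, ζ, η} × {67} = {(ε,67), (ζ,67), (η,67)}
  {ε, ζ, η} × {68} = {(ε,68), (ζ,68), (η,68)}
  {ε, ζ} × {67, 68} = {(ε,67), (ε,68), (ζ,67), (ζ,68)}
  {ε, η} × {67, 68} = {(ε,67), (ε,68), (η,67), (η,68)}
  {ζ, η} × {67, 68} = {(ζ,67), (ζ,68), (η,67), (η,68)}
  {ε, ζ, η} × {67, 68} = {(ε,67), (ε,68), (ζ,67), (ζ,68), (η,67), (η,68)}
These 22 distinct sets form the basis B.
Close under arbitrary unions to get τ_{X×Y}; counting gives |τ_{X×Y}| = 64.


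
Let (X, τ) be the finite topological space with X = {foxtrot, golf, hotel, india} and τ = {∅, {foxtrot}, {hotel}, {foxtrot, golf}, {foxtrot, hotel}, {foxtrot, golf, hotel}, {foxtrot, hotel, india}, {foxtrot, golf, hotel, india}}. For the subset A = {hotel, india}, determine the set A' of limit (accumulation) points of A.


A' = {india}

For each x ∈ X, list the open sets U ∈ τ with x ∈ U, then check whether U ∩ (A ∖ {x}) ≠ ∅ for every such U.
  x = foxtrot: open {foxtrot} ∋ x has {foxtrot} ∩ (A ∖ {foxtrot}) = ∅, so x is NOT a limit point.
  x = golf: open {foxtrot, golf} ∋ x has {foxtrot, golf} ∩ (A ∖ {golf}) = ∅, so x is NOT a limit point.
  x = hotel: open {hotel} ∋ x has {hotel} ∩ (A ∖ {hotel}) = ∅, so x is NOT a limit point.
  x = india: opens ∋ x are {foxtrot, hotel, india}, {foxtrot, golf, hotel, india}; each meets A ∖ {india}, so x IS a limit point.
Collecting: A' = {india}.


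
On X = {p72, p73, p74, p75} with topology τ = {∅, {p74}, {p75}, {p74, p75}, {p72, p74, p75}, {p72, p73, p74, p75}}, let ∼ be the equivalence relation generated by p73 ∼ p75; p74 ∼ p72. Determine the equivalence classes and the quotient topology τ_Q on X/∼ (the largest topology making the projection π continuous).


X/∼ = {[p72=p74], [p73=p75]}; |τ_Q| = 2.

Equivalence classes: [p72=p74], [p73=p75].
Quotient map π: X → X/∼ sends p72 ↦ [p72=p74], p73 ↦ [p73=p75], p74 ↦ [p72=p74], p75 ↦ [p73=p75].
For each subset V ⊆ X/∼, compute π^{-1}(V) ⊆ X and check whether π^{-1}(V) ∈ τ. V is open in τ_Q iff π^{-1}(V) ∈ τ.
  V = {}: π^{-1}(V) = ∅ ∈ τ ✓.
  V = {[p72=p74]}: π^{-1}(V) = {p72, p74} ∉ τ ✗.
  V = {[p73=p75]}: π^{-1}(V) = {p73, p75} ∉ τ ✗.
  V = {[p72=p74], [p73=p75]}: π^{-1}(V) = {p72, p73, p74, p75} ∈ τ ✓.
Open sets in the quotient: τ_Q = {{}, {[p72=p74], [p73=p75]}} (2 elements).


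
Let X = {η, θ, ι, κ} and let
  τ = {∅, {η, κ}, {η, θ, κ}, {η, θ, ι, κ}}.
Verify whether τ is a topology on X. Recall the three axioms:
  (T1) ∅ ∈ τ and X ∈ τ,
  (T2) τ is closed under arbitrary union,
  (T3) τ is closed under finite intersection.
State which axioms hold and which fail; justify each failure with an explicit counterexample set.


τ IS a topology on X.

Axiom (T1): ∅ ∈ τ? Yes; X ∈ τ? Yes.
Axiom (T2/T3): check pairwise unions and intersections of members of τ.
All pairwise intersections and unions checked — each lies in τ. Therefore τ satisfies (T1), (T2), (T3): it IS a topology on X.


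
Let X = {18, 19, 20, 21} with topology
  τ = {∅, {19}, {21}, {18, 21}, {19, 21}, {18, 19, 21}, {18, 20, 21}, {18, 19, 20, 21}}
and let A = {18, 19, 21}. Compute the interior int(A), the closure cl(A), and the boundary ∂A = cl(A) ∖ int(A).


int(A) = {18, 19, 21}, cl(A) = {18, 19, 20, 21}, ∂A = {20}.

Closed sets in (X, τ) are complements of opens:
  closed(X, τ) = {∅, {19}, {20}, {18, 20}, {19, 20}, {18, 19, 20}, {18, 20, 21}, {18, 19, 20, 21}}.
int(A) = ⋃ {U ∈ τ : U ⊆ A}. Opens contained in A: ∅, {19}, {21}, {18, 21}, {19, 21}, {18, 19, 21}.
Taking the union of these: int(A) = {18, 19, 21}.
cl(A) = ⋂ {C closed : A ⊆ C}. Closed sets containing A: {18, 19, 20, 21}.
Intersecting these: cl(A) = {18, 19, 20, 21}.
∂A = cl(A) ∖ int(A) = {18, 19, 20, 21} ∖ {18, 19, 21} = {20}.


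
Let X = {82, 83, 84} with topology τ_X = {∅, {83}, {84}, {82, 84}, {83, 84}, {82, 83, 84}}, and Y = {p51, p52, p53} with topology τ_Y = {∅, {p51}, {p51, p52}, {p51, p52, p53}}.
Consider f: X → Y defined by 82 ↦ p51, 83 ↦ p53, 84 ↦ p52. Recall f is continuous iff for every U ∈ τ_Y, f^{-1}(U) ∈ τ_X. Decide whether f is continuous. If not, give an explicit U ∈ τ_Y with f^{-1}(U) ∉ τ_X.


f is NOT continuous.

Compute f^{-1}(U) for each U ∈ τ_Y:
  U = ∅: f^{-1}(U) = ∅ ∈ τ_X ✓.
  U = {p51}: f^{-1}(U) = {82} ∉ τ_X ✗.
  U = {p51, p52}: f^{-1}(U) = {82, 84} ∈ τ_X ✓.
  U = {p51, p52, p53}: f^{-1}(U) = {82, 83, 84} ∈ τ_X ✓.
Found U = {p51} with f^{-1}(U) = {82} not in τ_X. Therefore f is NOT continuous.


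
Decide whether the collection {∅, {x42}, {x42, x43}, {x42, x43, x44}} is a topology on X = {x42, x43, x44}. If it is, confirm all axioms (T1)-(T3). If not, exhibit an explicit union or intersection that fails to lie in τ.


τ IS a topology on X.

Axiom (T1): ∅ ∈ τ? Yes; X ∈ τ? Yes.
Axiom (T2/T3): check pairwise unions and intersections of members of τ.
All pairwise intersections and unions checked — each lies in τ. Therefore τ satisfies (T1), (T2), (T3): it IS a topology on X.


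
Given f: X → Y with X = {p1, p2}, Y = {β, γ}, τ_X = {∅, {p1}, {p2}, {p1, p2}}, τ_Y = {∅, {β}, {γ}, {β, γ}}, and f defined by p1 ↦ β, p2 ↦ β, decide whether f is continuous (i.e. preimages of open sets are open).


f IS continuous.

Compute f^{-1}(U) for each U ∈ τ_Y:
  U = ∅: f^{-1}(U) = ∅ ∈ τ_X ✓.
  U = {β}: f^{-1}(U) = {p1, p2} ∈ τ_X ✓.
  U = {γ}: f^{-1}(U) = ∅ ∈ τ_X ✓.
  U = {β, γ}: f^{-1}(U) = {p1, p2} ∈ τ_X ✓.
Every preimage lies in τ_X, so f IS continuous.


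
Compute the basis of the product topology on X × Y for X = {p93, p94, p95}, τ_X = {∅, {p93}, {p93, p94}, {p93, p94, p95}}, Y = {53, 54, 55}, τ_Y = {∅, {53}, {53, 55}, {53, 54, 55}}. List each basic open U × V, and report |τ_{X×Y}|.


Basis B = {∅ × ∅, {p93} × {53}, {p93} × {53, 55}, {p93, p94} × {53}, {p93} × {53, 54, 55}, {p93, p94, p95} × {53}, {p93, p94} × {53, 55}, {p93, p94} × {53, 54, 55}, {p93, p94, p95} × {53, 55}, {p93, p94, p95} × {53, 54, 55}}; |τ_{X×Y}| = 20.

Enumerate products U × V with U ∈ τ_X, V ∈ τ_Y (deduplicated):
  ∅ × ∅ = {} (∅)
  {p93} × {53} = {(p93,53)}
  {p93} × {53, 55} = {(p93,53), (p93,55)}
  {p93, p94} × {53} = {(p93,53), (p94,53)}
  {p93} × {53, 54, 55} = {(p93,53), (p93,54), (p93,55)}
  {p93, p94, p95} × {53} = {(p93,53), (p94,53), (p95,53)}
  {p93, p94} × {53, 55} = {(p93,53), (p93,55), (p94,53), (p94,55)}
  {p93, p94} × {53, 54, 55} = {(p93,53), (p93,54), (p93,55), (p94,53), (p94,54), (p94,55)}
  {p93, p94, p95} × {53, 55} = {(p93,53), (p93,55), (p94,53), (p94,55), (p95,53), (p95,55)}
  {p93, p94, p95} × {53, 54, 55} = {(p93,53), (p93,54), (p93,55), (p94,53), (p94,54), (p94,55), (p95,53), (p95,54), (p95,55)}
These 10 distinct sets form the basis B.
Close under arbitrary unions to get τ_{X×Y}; counting gives |τ_{X×Y}| = 20.


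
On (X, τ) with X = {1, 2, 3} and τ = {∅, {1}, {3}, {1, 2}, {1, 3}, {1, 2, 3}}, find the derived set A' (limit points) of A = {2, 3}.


A' = ∅

For each x ∈ X, list the open sets U ∈ τ with x ∈ U, then check whether U ∩ (A ∖ {x}) ≠ ∅ for every such U.
  x = 1: open {1} ∋ x has {1} ∩ (A ∖ {1}) = ∅, so x is NOT a limit point.
  x = 2: open {1, 2} ∋ x has {1, 2} ∩ (A ∖ {2}) = ∅, so x is NOT a limit point.
  x = 3: open {3} ∋ x has {3} ∩ (A ∖ {3}) = ∅, so x is NOT a limit point.
Collecting: A' = ∅.


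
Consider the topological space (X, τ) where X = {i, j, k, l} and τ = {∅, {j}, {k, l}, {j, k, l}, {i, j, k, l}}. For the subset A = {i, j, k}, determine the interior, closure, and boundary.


int(A) = {j}, cl(A) = {i, j, k, l}, ∂A = {i, k, l}.

Closed sets in (X, τ) are complements of opens:
  closed(X, τ) = {∅, {i}, {i, j}, {i, k, l}, {i, j, k, l}}.
int(A) = ⋃ {U ∈ τ : U ⊆ A}. Opens contained in A: ∅, {j}.
Taking the union of these: int(A) = {j}.
cl(A) = ⋂ {C closed : A ⊆ C}. Closed sets containing A: {i, j, k, l}.
Intersecting these: cl(A) = {i, j, k, l}.
∂A = cl(A) ∖ int(A) = {i, j, k, l} ∖ {j} = {i, k, l}.


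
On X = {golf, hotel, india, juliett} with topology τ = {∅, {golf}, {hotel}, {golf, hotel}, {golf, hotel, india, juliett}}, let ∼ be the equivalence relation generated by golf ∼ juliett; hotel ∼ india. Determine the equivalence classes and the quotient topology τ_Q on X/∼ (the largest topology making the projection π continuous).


X/∼ = {[golf=juliett], [hotel=india]}; |τ_Q| = 2.

Equivalence classes: [golf=juliett], [hotel=india].
Quotient map π: X → X/∼ sends golf ↦ [golf=juliett], hotel ↦ [hotel=india], india ↦ [hotel=india], juliett ↦ [golf=juliett].
For each subset V ⊆ X/∼, compute π^{-1}(V) ⊆ X and check whether π^{-1}(V) ∈ τ. V is open in τ_Q iff π^{-1}(V) ∈ τ.
  V = {}: π^{-1}(V) = ∅ ∈ τ ✓.
  V = {[golf=juliett]}: π^{-1}(V) = {golf, juliett} ∉ τ ✗.
  V = {[hotel=india]}: π^{-1}(V) = {hotel, india} ∉ τ ✗.
  V = {[golf=juliett], [hotel=india]}: π^{-1}(V) = {golf, hotel, india, juliett} ∈ τ ✓.
Open sets in the quotient: τ_Q = {{}, {[golf=juliett], [hotel=india]}} (2 elements).


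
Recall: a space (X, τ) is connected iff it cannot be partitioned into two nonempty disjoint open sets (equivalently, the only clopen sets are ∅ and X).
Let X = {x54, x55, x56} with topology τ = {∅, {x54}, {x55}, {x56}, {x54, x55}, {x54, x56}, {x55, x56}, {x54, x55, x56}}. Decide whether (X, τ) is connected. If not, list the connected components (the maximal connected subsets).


(X, τ) is disconnected; components = [{x54}, {x55}, {x56}].

Find clopen sets (U ∈ τ with X ∖ U ∈ τ):
  U = ∅, X ∖ U = {x54, x55, x56} — both open, so U is clopen.
  U = {x54}, X ∖ U = {x55, x56} — both open, so U is clopen.
  U = {x55}, X ∖ U = {x54, x56} — both open, so U is clopen.
  U = {x56}, X ∖ U = {x54, x55} — both open, so U is clopen.
  U = {x54, x55}, X ∖ U = {x56} — both open, so U is clopen.
  U = {x54, x56}, X ∖ U = {x55} — both open, so U is clopen.
  U = {x55, x56}, X ∖ U = {x54} — both open, so U is clopen.
  U = {x54, x55, x56}, X ∖ U = ∅ — both open, so U is clopen.
Nontrivial clopen(s) exist: e.g. {x55, x56}. So (X, τ) is disconnected.
Compute connected components by grouping points that agree on all clopens:
  component: {x54}
  component: {x55}
  component: {x56}


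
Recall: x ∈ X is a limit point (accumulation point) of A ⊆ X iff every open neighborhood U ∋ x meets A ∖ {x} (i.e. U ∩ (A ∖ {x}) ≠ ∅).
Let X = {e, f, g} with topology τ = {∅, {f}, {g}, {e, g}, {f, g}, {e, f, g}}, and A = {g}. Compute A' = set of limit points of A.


A' = {e}

For each x ∈ X, list the open sets U ∈ τ with x ∈ U, then check whether U ∩ (A ∖ {x}) ≠ ∅ for every such U.
  x = e: opens ∋ x are {e, g}, {e, f, g}; each meets A ∖ {e}, so x IS a limit point.
  x = f: open {f} ∋ x has {f} ∩ (A ∖ {f}) = ∅, so x is NOT a limit point.
  x = g: open {g} ∋ x has {g} ∩ (A ∖ {g}) = ∅, so x is NOT a limit point.
Collecting: A' = {e}.


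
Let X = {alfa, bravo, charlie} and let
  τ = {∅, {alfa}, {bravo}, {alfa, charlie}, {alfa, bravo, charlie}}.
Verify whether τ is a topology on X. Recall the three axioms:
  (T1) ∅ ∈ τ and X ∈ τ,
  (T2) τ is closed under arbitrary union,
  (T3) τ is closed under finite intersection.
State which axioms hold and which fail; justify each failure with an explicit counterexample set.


τ is NOT a topology on X.

Axiom (T1): ∅ ∈ τ? Yes; X ∈ τ? Yes.
Axiom (T2/T3): check pairwise unions and intersections of members of τ.
Counterexample for (T2): {alfa} ∪ {bravo} = {alfa, bravo} ∉ τ. Therefore τ is NOT a topology.


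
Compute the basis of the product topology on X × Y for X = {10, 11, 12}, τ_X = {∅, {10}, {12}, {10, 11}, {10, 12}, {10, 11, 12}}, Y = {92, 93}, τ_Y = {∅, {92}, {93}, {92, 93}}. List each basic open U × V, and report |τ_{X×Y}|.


Basis B = {∅ × ∅, {10} × {92}, {10} × {93}, {12} × {92}, {12} × {93}, {10} × {92, 93}, {10, 11} × {92}, {10, 12} × {92}, {10, 11} × {93}, {10, 12} × {93}, {12} × {92, 93}, {10, 11, 12} × {92}, {10, 11, 12} × {93}, {10, 11} × {92, 93}, {10, 12} × {92, 93}, {10, 11, 12} × {92, 93}}; |τ_{X×Y}| = 36.

Enumerate products U × V with U ∈ τ_X, V ∈ τ_Y (deduplicated):
  ∅ × ∅ = {} (∅)
  {10} × {92} = {(10,92)}
  {10} × {93} = {(10,93)}
  {12} × {92} = {(12,92)}
  {12} × {93} = {(12,93)}
  {10} × {92, 93} = {(10,92), (10,93)}
  {10, 11} × {92} = {(10,92), (11,92)}
  {10, 12} × {92} = {(10,92), (12,92)}
  {10, 11} × {93} = {(10,93), (11,93)}
  {10, 12} × {93} = {(10,93), (12,93)}
  {12} × {92, 93} = {(12,92), (12,93)}
  {10, 11, 12} × {92} = {(10,92), (11,92), (12,92)}
  {10, 11, 12} × {93} = {(10,93), (11,93), (12,93)}
  {10, 11} × {92, 93} = {(10,92), (10,93), (11,92), (11,93)}
  {10, 12} × {92, 93} = {(10,92), (10,93), (12,92), (12,93)}
  {10, 11, 12} × {92, 93} = {(10,92), (10,93), (11,92), (11,93), (12,92), (12,93)}
These 16 distinct sets form the basis B.
Close under arbitrary unions to get τ_{X×Y}; counting gives |τ_{X×Y}| = 36.


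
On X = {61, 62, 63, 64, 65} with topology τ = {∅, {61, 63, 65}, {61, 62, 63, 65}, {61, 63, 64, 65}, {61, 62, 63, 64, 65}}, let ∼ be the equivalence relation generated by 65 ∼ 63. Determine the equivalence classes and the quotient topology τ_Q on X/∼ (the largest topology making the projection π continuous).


X/∼ = {[61], [62], [63=65], [64]}; |τ_Q| = 5.

Equivalence classes: [61], [62], [63=65], [64].
Quotient map π: X → X/∼ sends 61 ↦ [61], 62 ↦ [62], 63 ↦ [63=65], 64 ↦ [64], 65 ↦ [63=65].
For each subset V ⊆ X/∼, compute π^{-1}(V) ⊆ X and check whether π^{-1}(V) ∈ τ. V is open in τ_Q iff π^{-1}(V) ∈ τ.
  V = {}: π^{-1}(V) = ∅ ∈ τ ✓.
  V = {[61]}: π^{-1}(V) = {61} ∉ τ ✗.
  V = {[62]}: π^{-1}(V) = {62} ∉ τ ✗.
  V = {[61], [62]}: π^{-1}(V) = {61, 62} ∉ τ ✗.
  V = {[63=65]}: π^{-1}(V) = {63, 65} ∉ τ ✗.
  V = {[61], [63=65]}: π^{-1}(V) = {61, 63, 65} ∈ τ ✓.
  V = {[62], [63=65]}: π^{-1}(V) = {62, 63, 65} ∉ τ ✗.
  V = {[61], [62], [63=65]}: π^{-1}(V) = {61, 62, 63, 65} ∈ τ ✓.
  V = {[64]}: π^{-1}(V) = {64} ∉ τ ✗.
  V = {[61], [64]}: π^{-1}(V) = {61, 64} ∉ τ ✗.
  V = {[62], [64]}: π^{-1}(V) = {62, 64} ∉ τ ✗.
  V = {[61], [62], [64]}: π^{-1}(V) = {61, 62, 64} ∉ τ ✗.
  V = {[63=65], [64]}: π^{-1}(V) = {63, 64, 65} ∉ τ ✗.
  V = {[61], [63=65], [64]}: π^{-1}(V) = {61, 63, 64, 65} ∈ τ ✓.
  V = {[62], [63=65], [64]}: π^{-1}(V) = {62, 63, 64, 65} ∉ τ ✗.
  V = {[61], [62], [63=65], [64]}: π^{-1}(V) = {61, 62, 63, 64, 65} ∈ τ ✓.
Open sets in the quotient: τ_Q = {{}, {[61], [63=65]}, {[61], [62], [63=65]}, {[61], [63=65], [64]}, {[61], [62], [63=65], [64]}} (5 elements).


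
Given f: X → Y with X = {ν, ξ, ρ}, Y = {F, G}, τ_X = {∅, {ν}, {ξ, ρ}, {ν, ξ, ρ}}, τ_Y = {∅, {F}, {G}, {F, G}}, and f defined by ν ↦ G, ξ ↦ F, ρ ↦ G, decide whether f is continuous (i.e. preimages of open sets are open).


f is NOT continuous.

Compute f^{-1}(U) for each U ∈ τ_Y:
  U = ∅: f^{-1}(U) = ∅ ∈ τ_X ✓.
  U = {F}: f^{-1}(U) = {ξ} ∉ τ_X ✗.
  U = {G}: f^{-1}(U) = {ν, ρ} ∉ τ_X ✗.
  U = {F, G}: f^{-1}(U) = {ν, ξ, ρ} ∈ τ_X ✓.
Found U = {F} with f^{-1}(U) = {ξ} not in τ_X. Therefore f is NOT continuous.


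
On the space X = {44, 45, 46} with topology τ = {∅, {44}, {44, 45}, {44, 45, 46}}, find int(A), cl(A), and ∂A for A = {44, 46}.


int(A) = {44}, cl(A) = {44, 45, 46}, ∂A = {45, 46}.

Closed sets in (X, τ) are complements of opens:
  closed(X, τ) = {∅, {46}, {45, 46}, {44, 45, 46}}.
int(A) = ⋃ {U ∈ τ : U ⊆ A}. Opens contained in A: ∅, {44}.
Taking the union of these: int(A) = {44}.
cl(A) = ⋂ {C closed : A ⊆ C}. Closed sets containing A: {44, 45, 46}.
Intersecting these: cl(A) = {44, 45, 46}.
∂A = cl(A) ∖ int(A) = {44, 45, 46} ∖ {44} = {45, 46}.


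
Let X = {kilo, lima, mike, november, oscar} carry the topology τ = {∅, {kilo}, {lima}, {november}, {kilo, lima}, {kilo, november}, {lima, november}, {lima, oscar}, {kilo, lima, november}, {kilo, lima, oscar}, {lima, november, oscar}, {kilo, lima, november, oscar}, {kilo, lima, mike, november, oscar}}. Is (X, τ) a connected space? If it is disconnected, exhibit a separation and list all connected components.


(X, τ) is connected.

Find clopen sets (U ∈ τ with X ∖ U ∈ τ):
  U = ∅, X ∖ U = {kilo, lima, mike, november, oscar} — both open, so U is clopen.
  U = {kilo, lima, mike, november, oscar}, X ∖ U = ∅ — both open, so U is clopen.
Only trivial clopens (∅ and X) exist, so (X, τ) is connected.
Compute connected components by grouping points that agree on all clopens:
  component: {kilo, lima, mike, november, oscar}


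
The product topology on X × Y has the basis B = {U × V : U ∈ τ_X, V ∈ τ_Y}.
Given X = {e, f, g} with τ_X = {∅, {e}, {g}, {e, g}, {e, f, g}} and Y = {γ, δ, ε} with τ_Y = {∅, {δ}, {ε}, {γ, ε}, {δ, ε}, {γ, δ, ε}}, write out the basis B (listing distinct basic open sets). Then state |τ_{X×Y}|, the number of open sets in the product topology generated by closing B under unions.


Basis B = {∅ × ∅, {e} × {δ}, {e} × {ε}, {g} × {δ}, {g} × {ε}, {e} × {γ, ε}, {e} × {δ, ε}, {e, g} × {δ}, {e, g} × {ε}, {g} × {γ, ε}, {g} × {δ, ε}, {e} × {γ, δ, ε}, {e, f, g} × {δ}, {e, f, g} × {ε}, {g} × {γ, δ, ε}, {e, g} × {γ, ε}, {e, g} × {δ, ε}, {e, g} × {γ, δ, ε}, {e, f, g} × {γ, ε}, {e, f, g} × {δ, ε}, {e, f, g} × {γ, δ, ε}}; |τ_{X×Y}| = 70.

Enumerate products U × V with U ∈ τ_X, V ∈ τ_Y (deduplicated):
  ∅ × ∅ = {} (∅)
  {e} × {δ} = {(e,δ)}
  {e} × {ε} = {(e,ε)}
  {g} × {δ} = {(g,δ)}
  {g} × {ε} = {(g,ε)}
  {e} × {γ, ε} = {(e,γ), (e,ε)}
  {e} × {δ, ε} = {(e,δ), (e,ε)}
  {e, g} × {δ} = {(e,δ), (g,δ)}
  {e, g} × {ε} = {(e,ε), (g,ε)}
  {g} × {γ, ε} = {(g,γ), (g,ε)}
  {g} × {δ, ε} = {(g,δ), (g,ε)}
  {e} × {γ, δ, ε} = {(e,γ), (e,δ), (e,ε)}
  {e, f, g} × {δ} = {(e,δ), (f,δ), (g,δ)}
  {e, f, g} × {ε} = {(e,ε), (f,ε), (g,ε)}
  {g} × {γ, δ, ε} = {(g,γ), (g,δ), (g,ε)}
  {e, g} × {γ, ε} = {(e,γ), (e,ε), (g,γ), (g,ε)}
  {e, g} × {δ, ε} = {(e,δ), (e,ε), (g,δ), (g,ε)}
  {e, g} × {γ, δ, ε} = {(e,γ), (e,δ), (e,ε), (g,γ), (g,δ), (g,ε)}
  {e, f, g} × {γ, ε} = {(e,γ), (e,ε), (f,γ), (f,ε), (g,γ), (g,ε)}
  {e, f, g} × {δ, ε} = {(e,δ), (e,ε), (f,δ), (f,ε), (g,δ), (g,ε)}
  {e, f, g} × {γ, δ, ε} = {(e,γ), (e,δ), (e,ε), (f,γ), (f,δ), (f,ε), (g,γ), (g,δ), (g,ε)}
These 21 distinct sets form the basis B.
Close under arbitrary unions to get τ_{X×Y}; counting gives |τ_{X×Y}| = 70.


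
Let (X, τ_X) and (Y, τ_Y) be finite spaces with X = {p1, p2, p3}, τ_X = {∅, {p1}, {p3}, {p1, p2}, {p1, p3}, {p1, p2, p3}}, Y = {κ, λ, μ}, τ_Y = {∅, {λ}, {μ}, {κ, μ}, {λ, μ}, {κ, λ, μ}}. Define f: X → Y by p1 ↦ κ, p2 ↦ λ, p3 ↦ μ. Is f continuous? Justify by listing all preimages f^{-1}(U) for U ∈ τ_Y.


f is NOT continuous.

Compute f^{-1}(U) for each U ∈ τ_Y:
  U = ∅: f^{-1}(U) = ∅ ∈ τ_X ✓.
  U = {λ}: f^{-1}(U) = {p2} ∉ τ_X ✗.
  U = {μ}: f^{-1}(U) = {p3} ∈ τ_X ✓.
  U = {κ, μ}: f^{-1}(U) = {p1, p3} ∈ τ_X ✓.
  U = {λ, μ}: f^{-1}(U) = {p2, p3} ∉ τ_X ✗.
  U = {κ, λ, μ}: f^{-1}(U) = {p1, p2, p3} ∈ τ_X ✓.
Found U = {λ} with f^{-1}(U) = {p2} not in τ_X. Therefore f is NOT continuous.


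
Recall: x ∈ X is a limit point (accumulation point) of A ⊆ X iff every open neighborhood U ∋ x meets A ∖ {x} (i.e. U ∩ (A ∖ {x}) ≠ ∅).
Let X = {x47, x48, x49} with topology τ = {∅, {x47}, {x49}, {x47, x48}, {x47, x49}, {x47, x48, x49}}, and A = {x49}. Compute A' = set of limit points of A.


A' = ∅

For each x ∈ X, list the open sets U ∈ τ with x ∈ U, then check whether U ∩ (A ∖ {x}) ≠ ∅ for every such U.
  x = x47: open {x47} ∋ x has {x47} ∩ (A ∖ {x47}) = ∅, so x is NOT a limit point.
  x = x48: open {x47, x48} ∋ x has {x47, x48} ∩ (A ∖ {x48}) = ∅, so x is NOT a limit point.
  x = x49: open {x49} ∋ x has {x49} ∩ (A ∖ {x49}) = ∅, so x is NOT a limit point.
Collecting: A' = ∅.


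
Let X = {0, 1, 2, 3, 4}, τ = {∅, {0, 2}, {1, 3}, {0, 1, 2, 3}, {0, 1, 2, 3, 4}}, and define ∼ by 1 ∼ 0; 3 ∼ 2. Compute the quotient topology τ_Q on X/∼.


X/∼ = {[0=1], [2=3], [4]}; |τ_Q| = 3.

Equivalence classes: [0=1], [2=3], [4].
Quotient map π: X → X/∼ sends 0 ↦ [0=1], 1 ↦ [0=1], 2 ↦ [2=3], 3 ↦ [2=3], 4 ↦ [4].
For each subset V ⊆ X/∼, compute π^{-1}(V) ⊆ X and check whether π^{-1}(V) ∈ τ. V is open in τ_Q iff π^{-1}(V) ∈ τ.
  V = {}: π^{-1}(V) = ∅ ∈ τ ✓.
  V = {[0=1]}: π^{-1}(V) = {0, 1} ∉ τ ✗.
  V = {[2=3]}: π^{-1}(V) = {2, 3} ∉ τ ✗.
  V = {[0=1], [2=3]}: π^{-1}(V) = {0, 1, 2, 3} ∈ τ ✓.
  V = {[4]}: π^{-1}(V) = {4} ∉ τ ✗.
  V = {[0=1], [4]}: π^{-1}(V) = {0, 1, 4} ∉ τ ✗.
  V = {[2=3], [4]}: π^{-1}(V) = {2, 3, 4} ∉ τ ✗.
  V = {[0=1], [2=3], [4]}: π^{-1}(V) = {0, 1, 2, 3, 4} ∈ τ ✓.
Open sets in the quotient: τ_Q = {{}, {[0=1], [2=3]}, {[0=1], [2=3], [4]}} (3 elements).


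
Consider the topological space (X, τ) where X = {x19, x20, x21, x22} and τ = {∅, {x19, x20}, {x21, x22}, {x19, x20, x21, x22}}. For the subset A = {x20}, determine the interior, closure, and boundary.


int(A) = ∅, cl(A) = {x19, x20}, ∂A = {x19, x20}.

Closed sets in (X, τ) are complements of opens:
  closed(X, τ) = {∅, {x19, x20}, {x21, x22}, {x19, x20, x21, x22}}.
int(A) = ⋃ {U ∈ τ : U ⊆ A}. Opens contained in A: ∅.
Taking the union of these: int(A) = ∅.
cl(A) = ⋂ {C closed : A ⊆ C}. Closed sets containing A: {x19, x20}, {x19, x20, x21, x22}.
Intersecting these: cl(A) = {x19, x20}.
∂A = cl(A) ∖ int(A) = {x19, x20} ∖ ∅ = {x19, x20}.


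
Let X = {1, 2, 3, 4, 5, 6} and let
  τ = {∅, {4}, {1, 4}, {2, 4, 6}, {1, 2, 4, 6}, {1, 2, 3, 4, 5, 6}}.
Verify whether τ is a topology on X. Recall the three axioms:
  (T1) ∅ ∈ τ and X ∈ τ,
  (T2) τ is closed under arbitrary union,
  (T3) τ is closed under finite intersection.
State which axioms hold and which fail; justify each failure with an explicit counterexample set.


τ IS a topology on X.

Axiom (T1): ∅ ∈ τ? Yes; X ∈ τ? Yes.
Axiom (T2/T3): check pairwise unions and intersections of members of τ.
All pairwise intersections and unions checked — each lies in τ. Therefore τ satisfies (T1), (T2), (T3): it IS a topology on X.


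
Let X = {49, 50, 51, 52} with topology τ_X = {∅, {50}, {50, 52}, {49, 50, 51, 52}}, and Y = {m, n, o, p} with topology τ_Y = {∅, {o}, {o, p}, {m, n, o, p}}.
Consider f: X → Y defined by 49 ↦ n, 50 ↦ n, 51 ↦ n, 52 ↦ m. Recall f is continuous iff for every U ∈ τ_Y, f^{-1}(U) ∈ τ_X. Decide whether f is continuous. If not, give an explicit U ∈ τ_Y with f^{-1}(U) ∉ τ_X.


f IS continuous.

Compute f^{-1}(U) for each U ∈ τ_Y:
  U = ∅: f^{-1}(U) = ∅ ∈ τ_X ✓.
  U = {o}: f^{-1}(U) = ∅ ∈ τ_X ✓.
  U = {o, p}: f^{-1}(U) = ∅ ∈ τ_X ✓.
  U = {m, n, o, p}: f^{-1}(U) = {49, 50, 51, 52} ∈ τ_X ✓.
Every preimage lies in τ_X, so f IS continuous.


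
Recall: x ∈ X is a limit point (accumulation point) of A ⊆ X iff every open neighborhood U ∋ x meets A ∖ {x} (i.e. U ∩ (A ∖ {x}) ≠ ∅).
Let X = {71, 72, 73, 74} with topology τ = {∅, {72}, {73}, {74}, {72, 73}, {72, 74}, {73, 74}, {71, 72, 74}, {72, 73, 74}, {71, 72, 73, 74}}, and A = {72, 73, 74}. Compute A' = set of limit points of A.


A' = {71}

For each x ∈ X, list the open sets U ∈ τ with x ∈ U, then check whether U ∩ (A ∖ {x}) ≠ ∅ for every such U.
  x = 71: opens ∋ x are {71, 72, 74}, {71, 72, 73, 74}; each meets A ∖ {71}, so x IS a limit point.
  x = 72: open {72} ∋ x has {72} ∩ (A ∖ {72}) = ∅, so x is NOT a limit point.
  x = 73: open {73} ∋ x has {73} ∩ (A ∖ {73}) = ∅, so x is NOT a limit point.
  x = 74: open {74} ∋ x has {74} ∩ (A ∖ {74}) = ∅, so x is NOT a limit point.
Collecting: A' = {71}.


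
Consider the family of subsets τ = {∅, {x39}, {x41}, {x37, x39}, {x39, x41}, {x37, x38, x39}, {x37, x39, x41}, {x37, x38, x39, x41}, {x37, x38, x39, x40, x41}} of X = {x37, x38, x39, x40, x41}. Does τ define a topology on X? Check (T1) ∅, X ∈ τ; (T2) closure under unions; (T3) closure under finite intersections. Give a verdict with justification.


τ IS a topology on X.

Axiom (T1): ∅ ∈ τ? Yes; X ∈ τ? Yes.
Axiom (T2/T3): check pairwise unions and intersections of members of τ.
All pairwise intersections and unions checked — each lies in τ. Therefore τ satisfies (T1), (T2), (T3): it IS a topology on X.


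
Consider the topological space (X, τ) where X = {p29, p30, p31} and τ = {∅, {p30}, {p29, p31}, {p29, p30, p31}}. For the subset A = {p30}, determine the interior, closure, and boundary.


int(A) = {p30}, cl(A) = {p30}, ∂A = ∅.

Closed sets in (X, τ) are complements of opens:
  closed(X, τ) = {∅, {p30}, {p29, p31}, {p29, p30, p31}}.
int(A) = ⋃ {U ∈ τ : U ⊆ A}. Opens contained in A: ∅, {p30}.
Taking the union of these: int(A) = {p30}.
cl(A) = ⋂ {C closed : A ⊆ C}. Closed sets containing A: {p30}, {p29, p30, p31}.
Intersecting these: cl(A) = {p30}.
∂A = cl(A) ∖ int(A) = {p30} ∖ {p30} = ∅.


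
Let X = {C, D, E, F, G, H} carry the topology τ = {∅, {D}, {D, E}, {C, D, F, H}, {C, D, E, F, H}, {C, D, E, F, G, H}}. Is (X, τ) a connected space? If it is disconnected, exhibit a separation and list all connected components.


(X, τ) is connected.

Find clopen sets (U ∈ τ with X ∖ U ∈ τ):
  U = ∅, X ∖ U = {C, D, E, F, G, H} — both open, so U is clopen.
  U = {C, D, E, F, G, H}, X ∖ U = ∅ — both open, so U is clopen.
Only trivial clopens (∅ and X) exist, so (X, τ) is connected.
Compute connected components by grouping points that agree on all clopens:
  component: {C, D, E, F, G, H}


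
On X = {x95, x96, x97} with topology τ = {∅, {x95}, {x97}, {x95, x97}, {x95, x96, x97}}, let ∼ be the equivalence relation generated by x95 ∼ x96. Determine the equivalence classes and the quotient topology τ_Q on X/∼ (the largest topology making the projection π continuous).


X/∼ = {[x95=x96], [x97]}; |τ_Q| = 3.

Equivalence classes: [x95=x96], [x97].
Quotient map π: X → X/∼ sends x95 ↦ [x95=x96], x96 ↦ [x95=x96], x97 ↦ [x97].
For each subset V ⊆ X/∼, compute π^{-1}(V) ⊆ X and check whether π^{-1}(V) ∈ τ. V is open in τ_Q iff π^{-1}(V) ∈ τ.
  V = {}: π^{-1}(V) = ∅ ∈ τ ✓.
  V = {[x95=x96]}: π^{-1}(V) = {x95, x96} ∉ τ ✗.
  V = {[x97]}: π^{-1}(V) = {x97} ∈ τ ✓.
  V = {[x95=x96], [x97]}: π^{-1}(V) = {x95, x96, x97} ∈ τ ✓.
Open sets in the quotient: τ_Q = {{}, {[x97]}, {[x95=x96], [x97]}} (3 elements).


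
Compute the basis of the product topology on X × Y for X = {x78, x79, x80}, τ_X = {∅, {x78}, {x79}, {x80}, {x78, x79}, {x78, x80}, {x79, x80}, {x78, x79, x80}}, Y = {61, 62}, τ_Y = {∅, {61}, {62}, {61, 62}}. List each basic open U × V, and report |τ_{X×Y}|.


Basis B = {∅ × ∅, {x78} × {61}, {x78} × {62}, {x79} × {61}, {x79} × {62}, {x80} × {61}, {x80} × {62}, {x78} × {61, 62}, {x78, x79} × {61}, {x78, x80} × {61}, {x78, x79} × {62}, {x78, x80} × {62}, {x79} × {61, 62}, {x79, x80} × {61}, {x79, x80} × {62}, {x80} × {61, 62}, {x78, x79, x80} × {61}, {x78, x79, x80} × {62}, {x78, x79} × {61, 62}, {x78, x80} × {61, 62}, {x79, x80} × {61, 62}, {x78, x79, x80} × {61, 62}}; |τ_{X×Y}| = 64.

Enumerate products U × V with U ∈ τ_X, V ∈ τ_Y (deduplicated):
  ∅ × ∅ = {} (∅)
  {x78} × {61} = {(x78,61)}
  {x78} × {62} = {(x78,62)}
  {x79} × {61} = {(x79,61)}
  {x79} × {62} = {(x79,62)}
  {x80} × {61} = {(x80,61)}
  {x80} × {62} = {(x80,62)}
  {x78} × {61, 62} = {(x78,61), (x78,62)}
  {x78, x79} × {61} = {(x78,61), (x79,61)}
  {x78, x80} × {61} = {(x78,61), (x80,61)}
  {x78, x79} × {62} = {(x78,62), (x79,62)}
  {x78, x80} × {62} = {(x78,62), (x80,62)}
  {x79} × {61, 62} = {(x79,61), (x79,62)}
  {x79, x80} × {61} = {(x79,61), (x80,61)}
  {x79, x80} × {62} = {(x79,62), (x80,62)}
  {x80} × {61, 62} = {(x80,61), (x80,62)}
  {x78, x79, x80} × {61} = {(x78,61), (x79,61), (x80,61)}
  {x78, x79, x80} × {62} = {(x78,62), (x79,62), (x80,62)}
  {x78, x79} × {61, 62} = {(x78,61), (x78,62), (x79,61), (x79,62)}
  {x78, x80} × {61, 62} = {(x78,61), (x78,62), (x80,61), (x80,62)}
  {x79, x80} × {61, 62} = {(x79,61), (x79,62), (x80,61), (x80,62)}
  {x78, x79, x80} × {61, 62} = {(x78,61), (x78,62), (x79,61), (x79,62), (x80,61), (x80,62)}
These 22 distinct sets form the basis B.
Close under arbitrary unions to get τ_{X×Y}; counting gives |τ_{X×Y}| = 64.


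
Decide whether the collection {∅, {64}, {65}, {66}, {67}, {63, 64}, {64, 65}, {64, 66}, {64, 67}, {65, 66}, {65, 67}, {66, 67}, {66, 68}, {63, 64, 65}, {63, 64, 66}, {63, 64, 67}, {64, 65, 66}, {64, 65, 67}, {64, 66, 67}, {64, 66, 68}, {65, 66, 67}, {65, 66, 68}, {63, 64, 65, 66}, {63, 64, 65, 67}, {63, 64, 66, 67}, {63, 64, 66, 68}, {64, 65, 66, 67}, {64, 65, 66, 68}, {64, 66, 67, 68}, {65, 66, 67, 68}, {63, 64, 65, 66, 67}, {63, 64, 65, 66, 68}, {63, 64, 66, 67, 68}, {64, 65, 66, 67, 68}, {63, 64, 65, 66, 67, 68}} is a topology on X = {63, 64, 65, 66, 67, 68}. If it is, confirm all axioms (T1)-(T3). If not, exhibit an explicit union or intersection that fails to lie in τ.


τ is NOT a topology on X.

Axiom (T1): ∅ ∈ τ? Yes; X ∈ τ? Yes.
Axiom (T2/T3): check pairwise unions and intersections of members of τ.
Counterexample for (T2): {67} ∪ {66, 68} = {66, 67, 68} ∉ τ. Therefore τ is NOT a topology.


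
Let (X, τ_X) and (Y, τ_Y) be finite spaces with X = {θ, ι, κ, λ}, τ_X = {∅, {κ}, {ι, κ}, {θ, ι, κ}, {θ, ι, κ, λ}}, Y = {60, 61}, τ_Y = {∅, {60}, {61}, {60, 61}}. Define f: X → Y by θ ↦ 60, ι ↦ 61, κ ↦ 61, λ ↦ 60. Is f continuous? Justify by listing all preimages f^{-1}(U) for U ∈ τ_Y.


f is NOT continuous.

Compute f^{-1}(U) for each U ∈ τ_Y:
  U = ∅: f^{-1}(U) = ∅ ∈ τ_X ✓.
  U = {60}: f^{-1}(U) = {θ, λ} ∉ τ_X ✗.
  U = {61}: f^{-1}(U) = {ι, κ} ∈ τ_X ✓.
  U = {60, 61}: f^{-1}(U) = {θ, ι, κ, λ} ∈ τ_X ✓.
Found U = {60} with f^{-1}(U) = {θ, λ} not in τ_X. Therefore f is NOT continuous.


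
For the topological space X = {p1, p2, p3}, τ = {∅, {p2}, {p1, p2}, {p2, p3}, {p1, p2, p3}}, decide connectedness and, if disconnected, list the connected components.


(X, τ) is connected.

Find clopen sets (U ∈ τ with X ∖ U ∈ τ):
  U = ∅, X ∖ U = {p1, p2, p3} — both open, so U is clopen.
  U = {p1, p2, p3}, X ∖ U = ∅ — both open, so U is clopen.
Only trivial clopens (∅ and X) exist, so (X, τ) is connected.
Compute connected components by grouping points that agree on all clopens:
  component: {p1, p2, p3}


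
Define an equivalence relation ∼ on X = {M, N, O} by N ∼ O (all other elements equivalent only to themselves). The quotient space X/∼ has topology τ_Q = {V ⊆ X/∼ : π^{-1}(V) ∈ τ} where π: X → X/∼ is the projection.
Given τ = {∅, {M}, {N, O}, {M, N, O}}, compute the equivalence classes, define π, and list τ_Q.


X/∼ = {[M], [N=O]}; |τ_Q| = 4.

Equivalence classes: [M], [N=O].
Quotient map π: X → X/∼ sends M ↦ [M], N ↦ [N=O], O ↦ [N=O].
For each subset V ⊆ X/∼, compute π^{-1}(V) ⊆ X and check whether π^{-1}(V) ∈ τ. V is open in τ_Q iff π^{-1}(V) ∈ τ.
  V = {}: π^{-1}(V) = ∅ ∈ τ ✓.
  V = {[M]}: π^{-1}(V) = {M} ∈ τ ✓.
  V = {[N=O]}: π^{-1}(V) = {N, O} ∈ τ ✓.
  V = {[M], [N=O]}: π^{-1}(V) = {M, N, O} ∈ τ ✓.
Open sets in the quotient: τ_Q = {{}, {[M]}, {[N=O]}, {[M], [N=O]}} (4 elements).


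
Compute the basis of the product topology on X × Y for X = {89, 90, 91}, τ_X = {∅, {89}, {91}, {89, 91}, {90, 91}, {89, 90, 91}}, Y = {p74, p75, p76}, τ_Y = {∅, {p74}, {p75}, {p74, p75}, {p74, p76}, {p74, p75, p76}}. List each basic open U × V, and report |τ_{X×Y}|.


Basis B = {∅ × ∅, {89} × {p74}, {89} × {p75}, {91} × {p74}, {91} × {p75}, {89} × {p74, p75}, {89} × {p74, p76}, {89, 91} × {p74}, {89, 91} × {p75}, {90, 91} × {p74}, {90, 91} × {p75}, {91} × {p74, p75}, {91} × {p74, p76}, {89} × {p74, p75, p76}, {89, 90, 91} × {p74}, {89, 90, 91} × {p75}, {91} × {p74, p75, p76}, {89, 91} × {p74, p75}, {89, 91} × {p74, p76}, {90, 91} × {p74, p75}, {90, 91} × {p74, p76}, {89, 91} × {p74, p75, p76}, {89, 90, 91} × {p74, p75}, {89, 90, 91} × {p74, p76}, {90, 91} × {p74, p75, p76}, {89, 90, 91} × {p74, p75, p76}}; |τ_{X×Y}| = 108.

Enumerate products U × V with U ∈ τ_X, V ∈ τ_Y (deduplicated):
  ∅ × ∅ = {} (∅)
  {89} × {p74} = {(89,p74)}
  {89} × {p75} = {(89,p75)}
  {91} × {p74} = {(91,p74)}
  {91} × {p75} = {(91,p75)}
  {89} × {p74, p75} = {(89,p74), (89,p75)}
  {89} × {p74, p76} = {(89,p74), (89,p76)}
  {89, 91} × {p74} = {(89,p74), (91,p74)}
  {89, 91} × {p75} = {(89,p75), (91,p75)}
  {90, 91} × {p74} = {(90,p74), (91,p74)}
  {90, 91} × {p75} = {(90,p75), (91,p75)}
  {91} × {p74, p75} = {(91,p74), (91,p75)}
  {91} × {p74, p76} = {(91,p74), (91,p76)}
  {89} × {p74, p75, p76} = {(89,p74), (89,p75), (89,p76)}
  {89, 90, 91} × {p74} = {(89,p74), (90,p74), (91,p74)}
  {89, 90, 91} × {p75} = {(89,p75), (90,p75), (91,p75)}
  {91} × {p74, p75, p76} = {(91,p74), (91,p75), (91,p76)}
  {89, 91} × {p74, p75} = {(89,p74), (89,p75), (91,p74), (91,p75)}
  {89, 91} × {p74, p76} = {(89,p74), (89,p76), (91,p74), (91,p76)}
  {90, 91} × {p74, p75} = {(90,p74), (90,p75), (91,p74), (91,p75)}
  {90, 91} × {p74, p76} = {(90,p74), (90,p76), (91,p74), (91,p76)}
  {89, 91} × {p74, p75, p76} = {(89,p74), (89,p75), (89,p76), (91,p74), (91,p75), (91,p76)}
  {89, 90, 91} × {p74, p75} = {(89,p74), (89,p75), (90,p74), (90,p75), (91,p74), (91,p75)}
  {89, 90, 91} × {p74, p76} = {(89,p74), (89,p76), (90,p74), (90,p76), (91,p74), (91,p76)}
  {90, 91} × {p74, p75, p76} = {(90,p74), (90,p75), (90,p76), (91,p74), (91,p75), (91,p76)}
  {89, 90, 91} × {p74, p75, p76} = {(89,p74), (89,p75), (89,p76), (90,p74), (90,p75), (90,p76), (91,p74), (91,p75), (91,p76)}
These 26 distinct sets form the basis B.
Close under arbitrary unions to get τ_{X×Y}; counting gives |τ_{X×Y}| = 108.


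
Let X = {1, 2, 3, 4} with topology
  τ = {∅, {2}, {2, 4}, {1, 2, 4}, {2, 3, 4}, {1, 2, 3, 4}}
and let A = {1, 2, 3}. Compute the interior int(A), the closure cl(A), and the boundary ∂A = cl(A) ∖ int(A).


int(A) = {2}, cl(A) = {1, 2, 3, 4}, ∂A = {1, 3, 4}.

Closed sets in (X, τ) are complements of opens:
  closed(X, τ) = {∅, {1}, {3}, {1, 3}, {1, 3, 4}, {1, 2, 3, 4}}.
int(A) = ⋃ {U ∈ τ : U ⊆ A}. Opens contained in A: ∅, {2}.
Taking the union of these: int(A) = {2}.
cl(A) = ⋂ {C closed : A ⊆ C}. Closed sets containing A: {1, 2, 3, 4}.
Intersecting these: cl(A) = {1, 2, 3, 4}.
∂A = cl(A) ∖ int(A) = {1, 2, 3, 4} ∖ {2} = {1, 3, 4}.


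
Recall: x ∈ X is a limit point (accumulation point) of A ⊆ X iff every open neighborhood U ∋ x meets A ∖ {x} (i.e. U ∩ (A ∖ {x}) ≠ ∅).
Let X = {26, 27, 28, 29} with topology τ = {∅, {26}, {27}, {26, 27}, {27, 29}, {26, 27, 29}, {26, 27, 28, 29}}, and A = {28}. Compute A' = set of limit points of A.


A' = ∅

For each x ∈ X, list the open sets U ∈ τ with x ∈ U, then check whether U ∩ (A ∖ {x}) ≠ ∅ for every such U.
  x = 26: open {26} ∋ x has {26} ∩ (A ∖ {26}) = ∅, so x is NOT a limit point.
  x = 27: open {27} ∋ x has {27} ∩ (A ∖ {27}) = ∅, so x is NOT a limit point.
  x = 28: open {26, 27, 28, 29} ∋ x has {26, 27, 28, 29} ∩ (A ∖ {28}) = ∅, so x is NOT a limit point.
  x = 29: open {27, 29} ∋ x has {27, 29} ∩ (A ∖ {29}) = ∅, so x is NOT a limit point.
Collecting: A' = ∅.


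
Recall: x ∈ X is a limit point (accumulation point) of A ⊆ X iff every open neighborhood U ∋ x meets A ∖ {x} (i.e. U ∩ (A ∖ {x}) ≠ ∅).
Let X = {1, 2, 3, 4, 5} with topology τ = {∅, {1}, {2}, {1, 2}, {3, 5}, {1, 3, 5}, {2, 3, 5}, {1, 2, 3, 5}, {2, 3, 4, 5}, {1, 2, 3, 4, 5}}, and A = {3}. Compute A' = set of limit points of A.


A' = {4, 5}

For each x ∈ X, list the open sets U ∈ τ with x ∈ U, then check whether U ∩ (A ∖ {x}) ≠ ∅ for every such U.
  x = 1: open {1} ∋ x has {1} ∩ (A ∖ {1}) = ∅, so x is NOT a limit point.
  x = 2: open {2} ∋ x has {2} ∩ (A ∖ {2}) = ∅, so x is NOT a limit point.
  x = 3: open {3, 5} ∋ x has {3, 5} ∩ (A ∖ {3}) = ∅, so x is NOT a limit point.
  x = 4: opens ∋ x are {2, 3, 4, 5}, {1, 2, 3, 4, 5}; each meets A ∖ {4}, so x IS a limit point.
  x = 5: opens ∋ x are {3, 5}, {1, 3, 5}, {2, 3, 5}, {1, 2, 3, 5}, {2, 3, 4, 5}, {1, 2, 3, 4, 5}; each meets A ∖ {5}, so x IS a limit point.
Collecting: A' = {4, 5}.


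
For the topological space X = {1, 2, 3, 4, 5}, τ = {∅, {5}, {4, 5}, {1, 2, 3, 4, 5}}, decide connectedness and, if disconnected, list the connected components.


(X, τ) is connected.

Find clopen sets (U ∈ τ with X ∖ U ∈ τ):
  U = ∅, X ∖ U = {1, 2, 3, 4, 5} — both open, so U is clopen.
  U = {1, 2, 3, 4, 5}, X ∖ U = ∅ — both open, so U is clopen.
Only trivial clopens (∅ and X) exist, so (X, τ) is connected.
Compute connected components by grouping points that agree on all clopens:
  component: {1, 2, 3, 4, 5}
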